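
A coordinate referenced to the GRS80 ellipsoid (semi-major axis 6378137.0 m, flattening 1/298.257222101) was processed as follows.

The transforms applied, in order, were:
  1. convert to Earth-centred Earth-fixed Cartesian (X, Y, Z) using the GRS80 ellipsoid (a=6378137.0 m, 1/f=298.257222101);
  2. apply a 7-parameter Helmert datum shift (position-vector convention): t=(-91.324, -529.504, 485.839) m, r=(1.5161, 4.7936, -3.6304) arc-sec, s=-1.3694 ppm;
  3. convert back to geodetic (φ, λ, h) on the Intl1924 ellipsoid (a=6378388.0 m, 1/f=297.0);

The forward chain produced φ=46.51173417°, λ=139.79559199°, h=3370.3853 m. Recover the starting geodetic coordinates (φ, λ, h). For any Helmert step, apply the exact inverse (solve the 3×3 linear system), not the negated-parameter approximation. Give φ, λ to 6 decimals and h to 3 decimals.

φ=46.504844°, λ=139.791130°, h=3416.402 m

start: φ=46.511734°, λ=139.795592°, h=3370.385 m
→ ECEF (a=6378388.000, f=1/297.0): X=-3360294.4413, Y=2840112.1380, Z=4607107.9108
→ Helmert⁻¹: X=-3360364.7715, Y=2840620.2465, Z=4606529.4058
→ geod (Bowring, a=6378137.000): φ=46.50484400°, λ=139.79113000°, h=3416.4020 m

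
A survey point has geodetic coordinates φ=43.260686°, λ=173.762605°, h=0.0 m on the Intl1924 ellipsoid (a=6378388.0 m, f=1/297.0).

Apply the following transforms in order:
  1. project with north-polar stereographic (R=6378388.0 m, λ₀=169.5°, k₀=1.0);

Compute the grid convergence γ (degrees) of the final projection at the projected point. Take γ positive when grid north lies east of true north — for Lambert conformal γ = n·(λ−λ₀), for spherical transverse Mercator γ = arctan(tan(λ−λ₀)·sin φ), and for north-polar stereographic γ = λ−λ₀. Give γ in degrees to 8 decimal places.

4.26260500

start: φ=43.260686°, λ=173.762605°, h=0.000 m
→ into stereo (λ₀=169.5°): φ=43.26068600°, λ−λ₀=4.26260500°
convergence γ = 4.26260500°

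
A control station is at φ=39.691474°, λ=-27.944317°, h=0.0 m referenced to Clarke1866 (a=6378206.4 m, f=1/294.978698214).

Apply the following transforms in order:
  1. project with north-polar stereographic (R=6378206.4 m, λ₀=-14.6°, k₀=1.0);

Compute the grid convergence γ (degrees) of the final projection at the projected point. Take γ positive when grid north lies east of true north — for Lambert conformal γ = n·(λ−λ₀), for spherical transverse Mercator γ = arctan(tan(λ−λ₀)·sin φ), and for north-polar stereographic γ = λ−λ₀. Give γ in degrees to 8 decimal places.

-13.34431700

start: φ=39.691474°, λ=-27.944317°, h=0.000 m
→ into stereo (λ₀=-14.6°): φ=39.69147400°, λ−λ₀=-13.34431700°
convergence γ = -13.34431700°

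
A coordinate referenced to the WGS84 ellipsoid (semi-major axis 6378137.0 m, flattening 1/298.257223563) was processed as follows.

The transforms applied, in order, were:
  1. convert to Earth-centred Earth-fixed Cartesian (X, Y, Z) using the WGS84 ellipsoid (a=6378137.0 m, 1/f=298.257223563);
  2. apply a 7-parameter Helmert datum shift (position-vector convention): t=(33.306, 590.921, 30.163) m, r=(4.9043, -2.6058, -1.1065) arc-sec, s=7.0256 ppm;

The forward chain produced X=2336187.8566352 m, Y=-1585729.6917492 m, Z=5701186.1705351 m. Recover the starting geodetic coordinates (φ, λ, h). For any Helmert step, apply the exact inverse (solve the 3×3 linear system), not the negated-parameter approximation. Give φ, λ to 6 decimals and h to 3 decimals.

start: X=2336187.8566, Y=-1585729.6917, Z=5701186.1705 m
→ Helmert⁻¹: X=2336218.6706, Y=-1586161.3814, Z=5701124.1534
→ geod (Bowring, a=6378137.000): φ=63.80327400°, λ=-34.17430400°, h=1177.5550 m

φ=63.803274°, λ=-34.174304°, h=1177.555 m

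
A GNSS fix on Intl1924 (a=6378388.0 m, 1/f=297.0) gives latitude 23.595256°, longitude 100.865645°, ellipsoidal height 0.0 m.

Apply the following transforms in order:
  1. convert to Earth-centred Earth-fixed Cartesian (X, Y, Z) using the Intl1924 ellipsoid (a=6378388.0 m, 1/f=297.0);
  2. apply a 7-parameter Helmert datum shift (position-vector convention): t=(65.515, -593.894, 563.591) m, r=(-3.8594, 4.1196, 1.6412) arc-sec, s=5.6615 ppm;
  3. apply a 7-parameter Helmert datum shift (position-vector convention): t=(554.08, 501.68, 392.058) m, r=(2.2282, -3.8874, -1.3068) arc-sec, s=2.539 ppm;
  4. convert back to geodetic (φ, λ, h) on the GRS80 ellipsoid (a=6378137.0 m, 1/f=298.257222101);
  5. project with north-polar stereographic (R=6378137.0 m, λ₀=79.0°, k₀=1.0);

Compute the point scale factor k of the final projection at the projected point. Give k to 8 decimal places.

1.42816851

start: φ=23.595256°, λ=100.865645°, h=0.000 m
→ ECEF (a=6378388.000, f=1/297.0): X=-1102439.2779, Y=5743430.4643, Z=2537300.7017
→ Helmert 7p (PV): X=-1102375.0275, Y=5742907.7903, Z=2537793.2108
→ Helmert 7p (PV): X=-1101835.1909, Y=5743403.6208, Z=2538232.9747
→ geod (Bowring, a=6378137.000): φ=23.60287219°, λ=100.85988228°, h=481.1370 m
→ into stereo (λ₀=79.0°): φ=23.60287219°, λ−λ₀=21.85988228°
scale k = 1.42816851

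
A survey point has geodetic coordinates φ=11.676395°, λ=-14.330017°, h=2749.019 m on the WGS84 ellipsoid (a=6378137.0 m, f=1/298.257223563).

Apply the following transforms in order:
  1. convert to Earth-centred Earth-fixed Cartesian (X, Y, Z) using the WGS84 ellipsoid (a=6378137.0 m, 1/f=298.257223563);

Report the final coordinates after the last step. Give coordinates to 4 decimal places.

start: φ=11.676395°, λ=-14.330017°, h=2749.019 m
→ ECEF (a=6378137.000, f=1/298.257223563): X=6055246.3367, Y=-1546841.8178, Z=1282922.8014

X=6055246.3367 m, Y=-1546841.8178 m, Z=1282922.8014 m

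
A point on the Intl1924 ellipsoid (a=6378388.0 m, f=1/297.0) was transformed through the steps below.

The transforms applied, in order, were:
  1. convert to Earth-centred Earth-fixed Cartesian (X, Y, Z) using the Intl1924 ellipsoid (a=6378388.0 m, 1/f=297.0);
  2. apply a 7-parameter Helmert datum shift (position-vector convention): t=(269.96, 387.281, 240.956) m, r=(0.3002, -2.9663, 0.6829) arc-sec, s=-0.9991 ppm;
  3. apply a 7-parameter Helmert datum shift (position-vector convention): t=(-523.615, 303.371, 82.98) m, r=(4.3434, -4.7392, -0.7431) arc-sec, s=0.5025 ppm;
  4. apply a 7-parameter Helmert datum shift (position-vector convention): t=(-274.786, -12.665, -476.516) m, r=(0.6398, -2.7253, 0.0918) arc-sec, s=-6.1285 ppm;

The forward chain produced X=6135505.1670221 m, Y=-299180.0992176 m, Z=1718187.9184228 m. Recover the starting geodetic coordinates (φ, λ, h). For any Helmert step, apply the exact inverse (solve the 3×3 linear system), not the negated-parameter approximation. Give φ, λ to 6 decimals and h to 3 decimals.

φ=15.724356°, λ=-2.797286°, h=2366.398 m

start: X=6135505.1670, Y=-299180.0992, Z=1718187.9184 m
→ Helmert⁻¹: X=6135840.1304, Y=-299166.6677, Z=1718594.8247
→ Helmert⁻¹: X=6136401.2225, Y=-299411.5964, Z=1718376.2943
→ Helmert⁻¹: X=6136161.1077, Y=-299816.9920, Z=1718049.2469
→ geod (Bowring, a=6378388.000): φ=15.72435600°, λ=-2.79728600°, h=2366.3980 m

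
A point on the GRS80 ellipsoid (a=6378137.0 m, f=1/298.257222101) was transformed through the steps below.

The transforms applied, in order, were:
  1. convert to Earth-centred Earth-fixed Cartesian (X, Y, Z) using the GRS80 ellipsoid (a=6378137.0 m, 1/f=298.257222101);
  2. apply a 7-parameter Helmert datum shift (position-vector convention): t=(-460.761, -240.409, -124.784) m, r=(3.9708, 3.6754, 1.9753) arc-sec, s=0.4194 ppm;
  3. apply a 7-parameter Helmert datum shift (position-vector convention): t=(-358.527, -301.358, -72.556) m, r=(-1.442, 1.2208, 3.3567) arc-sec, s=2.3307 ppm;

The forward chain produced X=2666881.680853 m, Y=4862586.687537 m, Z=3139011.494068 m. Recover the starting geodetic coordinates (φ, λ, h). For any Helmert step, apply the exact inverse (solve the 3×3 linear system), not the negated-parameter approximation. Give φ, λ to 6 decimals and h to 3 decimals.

start: X=2666881.6809, Y=4862586.6875, Z=3139011.4941 m
→ Helmert⁻¹: X=2667294.5482, Y=4862811.3591, Z=3139126.5165
→ Helmert⁻¹: X=2667744.8248, Y=4863084.6136, Z=3139203.9008
→ geod (Bowring, a=6378137.000): φ=29.67308400°, λ=61.25212600°, h=535.6660 m

φ=29.673084°, λ=61.252126°, h=535.666 m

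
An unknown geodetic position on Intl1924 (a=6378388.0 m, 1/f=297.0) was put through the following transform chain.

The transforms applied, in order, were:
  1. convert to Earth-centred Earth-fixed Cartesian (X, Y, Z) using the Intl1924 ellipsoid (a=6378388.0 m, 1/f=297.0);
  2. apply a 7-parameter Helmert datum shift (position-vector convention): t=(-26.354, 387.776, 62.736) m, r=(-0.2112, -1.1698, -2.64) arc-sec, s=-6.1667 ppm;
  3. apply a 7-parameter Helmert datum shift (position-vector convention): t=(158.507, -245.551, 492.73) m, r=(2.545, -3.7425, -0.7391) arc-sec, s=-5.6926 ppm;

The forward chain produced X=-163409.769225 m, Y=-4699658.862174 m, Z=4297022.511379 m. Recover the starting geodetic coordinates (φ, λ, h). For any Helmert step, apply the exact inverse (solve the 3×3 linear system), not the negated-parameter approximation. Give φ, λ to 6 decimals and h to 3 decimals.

start: X=-163409.7692, Y=-4699658.8622, Z=4297022.5114 m
→ Helmert⁻¹: X=-163474.4098, Y=-4699387.6352, Z=4296615.1895
→ Helmert⁻¹: X=-163364.5431, Y=-4699810.8837, Z=4296575.0634
→ geod (Bowring, a=6378388.000): φ=42.60885400°, λ=-91.99078900°, h=1297.4330 m

φ=42.608854°, λ=-91.990789°, h=1297.433 m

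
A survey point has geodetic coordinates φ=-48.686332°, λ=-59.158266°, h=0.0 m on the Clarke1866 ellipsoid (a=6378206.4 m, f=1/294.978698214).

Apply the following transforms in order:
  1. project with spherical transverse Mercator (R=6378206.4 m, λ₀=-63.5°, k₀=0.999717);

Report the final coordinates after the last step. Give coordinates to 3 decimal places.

E=318952.083 m, N=-5427347.895 m

start: φ=-48.686332°, λ=-59.158266°, h=0.000 m
→ tm (R=6378206.4, λ₀=-63.5°): E=318952.0827, N=-5427347.8946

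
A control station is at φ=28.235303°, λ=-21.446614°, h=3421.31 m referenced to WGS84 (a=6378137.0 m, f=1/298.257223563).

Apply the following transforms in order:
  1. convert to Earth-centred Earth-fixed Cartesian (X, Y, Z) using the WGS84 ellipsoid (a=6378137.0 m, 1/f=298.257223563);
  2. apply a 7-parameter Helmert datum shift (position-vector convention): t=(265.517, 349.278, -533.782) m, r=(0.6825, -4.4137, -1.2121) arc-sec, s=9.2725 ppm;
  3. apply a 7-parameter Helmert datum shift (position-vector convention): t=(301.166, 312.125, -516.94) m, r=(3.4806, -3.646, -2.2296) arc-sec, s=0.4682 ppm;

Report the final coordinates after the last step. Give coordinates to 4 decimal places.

X=5237328.1695 m, Y=-2056726.8399 m, Z=3000264.5699 m

start: φ=28.235303°, λ=-21.446614°, h=3421.310 m
→ ECEF (a=6378137.000, f=1/298.257223563): X=5236862.0601, Y=-2057220.2541, Z=3001122.9425
→ Helmert 7p (PV): X=5237099.8274, Y=-2056930.7564, Z=3000722.2419
→ Helmert 7p (PV): X=5237328.1695, Y=-2056726.8399, Z=3000264.5699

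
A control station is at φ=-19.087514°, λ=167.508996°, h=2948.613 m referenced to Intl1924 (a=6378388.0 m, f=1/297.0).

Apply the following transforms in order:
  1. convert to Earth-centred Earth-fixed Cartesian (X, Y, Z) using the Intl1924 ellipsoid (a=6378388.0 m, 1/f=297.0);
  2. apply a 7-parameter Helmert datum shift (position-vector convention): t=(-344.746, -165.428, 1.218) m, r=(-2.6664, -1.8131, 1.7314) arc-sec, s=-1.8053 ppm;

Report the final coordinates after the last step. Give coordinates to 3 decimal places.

X=-5890193.468 m, Y=1304537.784 m, Z=-2073560.011 m

start: φ=-19.087514°, λ=167.508996°, h=2948.613 m
→ ECEF (a=6378388.000, f=1/297.0): X=-5889866.6286, Y=1304781.8112, Z=-2073496.3327
→ Helmert 7p (PV): X=-5890193.4677, Y=1304537.7836, Z=-2073560.0111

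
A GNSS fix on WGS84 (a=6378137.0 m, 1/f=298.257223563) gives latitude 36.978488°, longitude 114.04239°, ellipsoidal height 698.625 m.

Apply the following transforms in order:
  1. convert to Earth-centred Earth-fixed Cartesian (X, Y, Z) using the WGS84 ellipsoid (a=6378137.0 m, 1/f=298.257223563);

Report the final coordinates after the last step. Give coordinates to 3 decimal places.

start: φ=36.978488°, λ=114.042390°, h=698.625 m
→ ECEF (a=6378137.000, f=1/298.257223563): X=-2078613.0854, Y=4659361.0253, Z=3815906.5043

X=-2078613.085 m, Y=4659361.025 m, Z=3815906.504 m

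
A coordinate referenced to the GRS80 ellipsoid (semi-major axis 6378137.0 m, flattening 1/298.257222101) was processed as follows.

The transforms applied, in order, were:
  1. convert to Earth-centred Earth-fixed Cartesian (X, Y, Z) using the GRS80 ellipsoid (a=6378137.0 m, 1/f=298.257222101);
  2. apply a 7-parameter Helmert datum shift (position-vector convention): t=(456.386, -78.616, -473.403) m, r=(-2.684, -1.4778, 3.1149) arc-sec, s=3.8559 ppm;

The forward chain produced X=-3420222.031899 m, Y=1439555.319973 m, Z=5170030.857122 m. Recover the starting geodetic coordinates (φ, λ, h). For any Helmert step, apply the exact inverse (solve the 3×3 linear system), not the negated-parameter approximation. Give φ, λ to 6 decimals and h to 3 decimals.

φ=54.512780°, λ=157.175489°, h=542.277 m

start: X=-3420222.0319, Y=1439555.3200, Z=5170030.8571 m
→ Helmert⁻¹: X=-3420606.4433, Y=1439612.7601, Z=5170527.5633
→ geod (Bowring, a=6378137.000): φ=54.51278000°, λ=157.17548900°, h=542.2770 m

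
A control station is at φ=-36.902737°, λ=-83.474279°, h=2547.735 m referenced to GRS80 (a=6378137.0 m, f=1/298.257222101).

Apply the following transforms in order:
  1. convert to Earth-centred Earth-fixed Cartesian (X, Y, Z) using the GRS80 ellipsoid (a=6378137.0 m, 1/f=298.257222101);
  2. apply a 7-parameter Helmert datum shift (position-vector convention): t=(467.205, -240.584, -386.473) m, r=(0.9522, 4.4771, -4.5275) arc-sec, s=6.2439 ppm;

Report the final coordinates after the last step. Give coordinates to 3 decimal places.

start: φ=-36.902737°, λ=-83.474279°, h=2547.735 m
→ ECEF (a=6378137.000, f=1/298.257222101): X=580579.2716, Y=-5075420.6404, Z=-3810297.0441
→ Helmert 7p (PV): X=580855.9906, Y=-5075688.0686, Z=-3810743.3404

X=580855.991 m, Y=-5075688.069 m, Z=-3810743.340 m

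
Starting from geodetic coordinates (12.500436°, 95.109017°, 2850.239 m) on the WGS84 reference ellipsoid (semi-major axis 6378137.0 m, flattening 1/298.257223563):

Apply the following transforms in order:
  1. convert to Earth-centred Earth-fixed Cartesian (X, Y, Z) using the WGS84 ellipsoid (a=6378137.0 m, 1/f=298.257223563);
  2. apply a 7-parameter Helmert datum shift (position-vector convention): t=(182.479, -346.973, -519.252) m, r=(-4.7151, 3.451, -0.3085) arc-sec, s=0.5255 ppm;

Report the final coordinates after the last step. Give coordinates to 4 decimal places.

X=-554635.8162 m, Y=6205632.8640 m, Z=1371468.0102 m

start: φ=12.500436°, λ=95.109017°, h=2850.239 m
→ ECEF (a=6378137.000, f=1/298.257223563): X=-554850.2424, Y=6205944.3800, Z=1372119.1225
→ Helmert 7p (PV): X=-554635.8162, Y=6205632.8640, Z=1371468.0102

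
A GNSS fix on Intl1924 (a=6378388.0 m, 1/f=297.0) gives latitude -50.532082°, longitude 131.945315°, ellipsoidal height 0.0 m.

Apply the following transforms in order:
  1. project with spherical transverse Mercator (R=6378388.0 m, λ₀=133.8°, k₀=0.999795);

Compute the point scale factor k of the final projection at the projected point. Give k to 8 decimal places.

start: φ=-50.532082°, λ=131.945315°, h=0.000 m
→ into tm (λ₀=133.8°): φ=-50.53208200°, λ−λ₀=-1.85468500°
scale k = 1.00000664

1.00000664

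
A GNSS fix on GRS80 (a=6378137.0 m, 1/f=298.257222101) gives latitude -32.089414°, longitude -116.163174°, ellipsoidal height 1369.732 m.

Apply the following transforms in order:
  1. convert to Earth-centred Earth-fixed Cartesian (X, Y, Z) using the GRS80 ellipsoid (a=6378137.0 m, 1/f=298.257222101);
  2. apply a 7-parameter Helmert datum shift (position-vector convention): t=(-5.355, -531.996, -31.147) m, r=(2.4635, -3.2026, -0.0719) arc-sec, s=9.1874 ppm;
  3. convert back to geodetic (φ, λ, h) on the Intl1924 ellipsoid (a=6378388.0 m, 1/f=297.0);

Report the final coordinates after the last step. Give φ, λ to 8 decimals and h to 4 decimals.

φ=-32.08910183°, λ=-116.16045141°, h=1626.4397 m

start: φ=-32.089414°, λ=-116.163174°, h=1369.732 m
→ ECEF (a=6378137.000, f=1/298.257222101): X=-2385407.7201, Y=-4855664.3071, Z=-3369563.3049
→ Helmert 7p (PV): X=-2385384.3649, Y=-4856199.8382, Z=-3369720.4408
→ geod (Bowring, a=6378388.000): φ=-32.08910183°, λ=-116.16045141°, h=1626.4397 m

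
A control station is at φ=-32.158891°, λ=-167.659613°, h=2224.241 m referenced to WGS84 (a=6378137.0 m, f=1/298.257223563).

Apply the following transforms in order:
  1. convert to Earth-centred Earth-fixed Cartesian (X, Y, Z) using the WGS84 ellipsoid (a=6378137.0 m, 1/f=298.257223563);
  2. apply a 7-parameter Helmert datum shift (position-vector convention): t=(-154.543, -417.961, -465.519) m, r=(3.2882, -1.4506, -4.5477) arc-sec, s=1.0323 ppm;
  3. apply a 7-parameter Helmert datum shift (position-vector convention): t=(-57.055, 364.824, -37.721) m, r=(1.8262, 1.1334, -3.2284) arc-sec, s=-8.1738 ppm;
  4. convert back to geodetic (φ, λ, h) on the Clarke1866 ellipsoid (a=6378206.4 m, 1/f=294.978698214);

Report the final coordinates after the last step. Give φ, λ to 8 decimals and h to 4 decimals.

φ=-32.16400713°, λ=-167.66255716°, h=2629.1909 m

start: φ=-32.158891°, λ=-167.659613°, h=2224.241 m
→ ECEF (a=6378137.000, f=1/298.257223563): X=-5281665.5789, Y=-1155489.8907, Z=-3376544.2390
→ Helmert 7p (PV): X=-5281827.3040, Y=-1155738.7672, Z=-3377068.8085
→ Helmert 7p (PV): X=-5281877.8320, Y=-1155251.9282, Z=-3377060.1357
→ geod (Bowring, a=6378206.400): φ=-32.16400713°, λ=-167.66255716°, h=2629.1909 m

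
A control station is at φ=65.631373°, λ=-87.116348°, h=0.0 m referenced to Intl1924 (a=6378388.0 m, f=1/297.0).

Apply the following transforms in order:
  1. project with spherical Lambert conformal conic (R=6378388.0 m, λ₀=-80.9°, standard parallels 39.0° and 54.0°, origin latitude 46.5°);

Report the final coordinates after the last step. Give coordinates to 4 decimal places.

start: φ=65.631373°, λ=-87.116348°, h=0.000 m
→ lcc (R=6378388.0, λ₀=-80.9°): E=-301841.6390, N=2167358.8726

E=-301841.6390 m, N=2167358.8726 m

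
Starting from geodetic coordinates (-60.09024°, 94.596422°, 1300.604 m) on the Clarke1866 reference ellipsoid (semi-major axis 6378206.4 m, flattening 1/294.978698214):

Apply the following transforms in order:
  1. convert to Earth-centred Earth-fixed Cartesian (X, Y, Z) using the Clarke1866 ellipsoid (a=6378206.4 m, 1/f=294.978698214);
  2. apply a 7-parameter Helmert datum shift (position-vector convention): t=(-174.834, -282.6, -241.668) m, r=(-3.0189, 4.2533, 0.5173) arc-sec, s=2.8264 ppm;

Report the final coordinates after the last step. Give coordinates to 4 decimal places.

start: φ=-60.090240°, λ=94.596422°, h=1300.604 m
→ ECEF (a=6378206.400, f=1/294.978698214): X=-255569.1937, Y=3178909.6065, Z=-5506427.2215
→ Helmert 7p (PV): X=-255866.2687, Y=3178554.7579, Z=-5506725.7097

X=-255866.2687 m, Y=3178554.7579 m, Z=-5506725.7097 m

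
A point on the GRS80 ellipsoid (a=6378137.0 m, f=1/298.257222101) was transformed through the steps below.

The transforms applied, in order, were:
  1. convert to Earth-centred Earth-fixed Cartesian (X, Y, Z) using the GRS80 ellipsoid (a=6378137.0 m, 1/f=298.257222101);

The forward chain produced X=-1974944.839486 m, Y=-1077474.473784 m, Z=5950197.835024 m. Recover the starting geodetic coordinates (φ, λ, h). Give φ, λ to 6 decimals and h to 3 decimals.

φ=69.415545°, λ=-151.384357°, h=1890.622 m

start: X=-1974944.8395, Y=-1077474.4738, Z=5950197.8350 m
→ geod (Bowring, a=6378137.000): φ=69.41554500°, λ=-151.38435700°, h=1890.6220 m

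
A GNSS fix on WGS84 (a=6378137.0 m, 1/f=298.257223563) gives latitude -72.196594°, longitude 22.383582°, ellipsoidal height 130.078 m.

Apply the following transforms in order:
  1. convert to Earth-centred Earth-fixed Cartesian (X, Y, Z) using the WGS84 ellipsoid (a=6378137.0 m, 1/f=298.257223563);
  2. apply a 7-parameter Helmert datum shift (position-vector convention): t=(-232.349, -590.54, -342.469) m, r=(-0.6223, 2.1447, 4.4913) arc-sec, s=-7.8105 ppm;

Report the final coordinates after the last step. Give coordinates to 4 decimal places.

X=1808403.1461 m, Y=744322.7015 m, Z=-6050869.6109 m

start: φ=-72.196594°, λ=22.383582°, h=130.078 m
→ ECEF (a=6378137.000, f=1/298.257223563): X=1808728.7538, Y=744897.9301, Z=-6050553.3457
→ Helmert 7p (PV): X=1808403.1461, Y=744322.7015, Z=-6050869.6109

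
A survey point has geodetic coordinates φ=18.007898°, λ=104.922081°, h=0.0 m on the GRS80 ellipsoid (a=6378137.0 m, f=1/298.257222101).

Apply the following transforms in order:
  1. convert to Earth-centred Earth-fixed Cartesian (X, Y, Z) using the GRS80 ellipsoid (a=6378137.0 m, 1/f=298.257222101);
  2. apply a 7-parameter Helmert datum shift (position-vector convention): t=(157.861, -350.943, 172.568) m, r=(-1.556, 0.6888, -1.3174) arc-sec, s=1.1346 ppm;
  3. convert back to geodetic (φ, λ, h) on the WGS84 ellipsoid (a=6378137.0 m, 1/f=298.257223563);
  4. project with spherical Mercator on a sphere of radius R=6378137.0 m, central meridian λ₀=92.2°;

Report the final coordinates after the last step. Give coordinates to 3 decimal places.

E=1416098.840 m, N=2038727.381 m

start: φ=18.007898°, λ=104.922081°, h=0.000 m
→ ECEF (a=6378137.000, f=1/298.257222101): X=-1562448.4402, Y=5863018.8534, Z=1959215.8252
→ Helmert 7p (PV): X=-1562248.3626, Y=5862699.3216, Z=1959351.6048
→ geod (Bowring, a=6378137.000): φ=18.01007109°, λ=104.92103232°, h=-300.6471 m
→ merc (R=6378137.0, λ₀=92.2°): E=1416098.8398, N=2038727.3815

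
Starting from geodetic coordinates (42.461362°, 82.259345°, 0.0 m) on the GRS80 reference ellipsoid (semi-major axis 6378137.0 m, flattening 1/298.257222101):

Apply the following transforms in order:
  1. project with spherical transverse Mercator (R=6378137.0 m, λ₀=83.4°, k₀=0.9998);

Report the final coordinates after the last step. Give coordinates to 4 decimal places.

E=-93657.0035 m, N=4726461.2534 m

start: φ=42.461362°, λ=82.259345°, h=0.000 m
→ tm (R=6378137.0, λ₀=83.4°): E=-93657.0035, N=4726461.2534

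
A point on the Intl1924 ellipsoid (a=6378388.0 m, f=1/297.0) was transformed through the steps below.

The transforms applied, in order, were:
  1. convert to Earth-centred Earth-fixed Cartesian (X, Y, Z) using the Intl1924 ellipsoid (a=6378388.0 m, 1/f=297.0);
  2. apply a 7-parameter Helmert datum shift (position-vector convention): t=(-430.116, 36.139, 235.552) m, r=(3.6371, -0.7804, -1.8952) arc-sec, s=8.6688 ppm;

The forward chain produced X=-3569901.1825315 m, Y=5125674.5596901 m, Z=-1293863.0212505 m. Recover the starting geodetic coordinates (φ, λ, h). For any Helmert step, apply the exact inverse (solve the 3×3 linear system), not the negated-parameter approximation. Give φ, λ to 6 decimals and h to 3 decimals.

φ=-11.783000°, λ=124.853859°, h=1158.400 m

start: X=-3569901.1825, Y=5125674.5597, Z=-1293863.0213 m
→ Helmert⁻¹: X=-3569492.1146, Y=5125538.3706, Z=-1294164.2294
→ geod (Bowring, a=6378388.000): φ=-11.78300000°, λ=124.85385900°, h=1158.4000 m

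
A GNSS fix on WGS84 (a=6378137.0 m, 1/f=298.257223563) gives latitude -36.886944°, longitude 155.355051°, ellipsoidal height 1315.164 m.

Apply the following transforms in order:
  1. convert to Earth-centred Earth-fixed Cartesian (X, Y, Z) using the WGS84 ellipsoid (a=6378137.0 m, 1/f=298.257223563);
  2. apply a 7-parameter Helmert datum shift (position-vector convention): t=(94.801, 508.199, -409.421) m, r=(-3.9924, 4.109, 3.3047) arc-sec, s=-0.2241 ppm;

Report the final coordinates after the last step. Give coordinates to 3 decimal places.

X=-4643255.091 m, Y=2130609.094 m, Z=-3808512.296 m

start: φ=-36.886944°, λ=155.355051°, h=1315.164 m
→ ECEF (a=6378137.000, f=1/298.257223563): X=-4643240.9399, Y=2130249.4744, Z=-3808154.9935
→ Helmert 7p (PV): X=-4643255.0906, Y=2130609.0942, Z=-3808512.2956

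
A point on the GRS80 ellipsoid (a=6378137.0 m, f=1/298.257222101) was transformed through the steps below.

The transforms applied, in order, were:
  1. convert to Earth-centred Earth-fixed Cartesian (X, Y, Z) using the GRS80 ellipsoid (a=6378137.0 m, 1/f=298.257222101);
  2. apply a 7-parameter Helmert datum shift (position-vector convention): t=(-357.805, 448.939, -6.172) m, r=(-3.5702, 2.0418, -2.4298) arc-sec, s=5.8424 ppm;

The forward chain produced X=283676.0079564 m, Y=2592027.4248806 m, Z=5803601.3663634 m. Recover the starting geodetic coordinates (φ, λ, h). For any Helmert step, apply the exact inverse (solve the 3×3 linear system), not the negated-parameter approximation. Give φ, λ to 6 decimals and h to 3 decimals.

start: X=283676.0080, Y=2592027.4249, Z=5803601.3664 m
→ Helmert⁻¹: X=283944.1764, Y=2591466.2360, Z=5803621.2975
→ geod (Bowring, a=6378137.000): φ=65.95395900°, λ=83.74710600°, h=1931.3770 m

φ=65.953959°, λ=83.747106°, h=1931.377 m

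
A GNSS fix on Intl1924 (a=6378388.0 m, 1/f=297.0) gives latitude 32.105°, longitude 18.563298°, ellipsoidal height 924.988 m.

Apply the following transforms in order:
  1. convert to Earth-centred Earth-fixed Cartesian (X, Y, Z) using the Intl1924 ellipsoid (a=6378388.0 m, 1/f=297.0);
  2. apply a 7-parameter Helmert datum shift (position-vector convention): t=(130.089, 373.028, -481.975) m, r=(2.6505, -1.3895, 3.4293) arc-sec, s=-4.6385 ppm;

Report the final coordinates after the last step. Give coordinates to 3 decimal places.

start: φ=32.105000°, λ=18.563298°, h=924.988 m
→ ECEF (a=6378388.000, f=1/297.0): X=5127485.9849, Y=1721933.9555, Z=3370841.5155
→ Helmert 7p (PV): X=5127540.9543, Y=1722340.9290, Z=3370400.5726

X=5127540.954 m, Y=1722340.929 m, Z=3370400.573 m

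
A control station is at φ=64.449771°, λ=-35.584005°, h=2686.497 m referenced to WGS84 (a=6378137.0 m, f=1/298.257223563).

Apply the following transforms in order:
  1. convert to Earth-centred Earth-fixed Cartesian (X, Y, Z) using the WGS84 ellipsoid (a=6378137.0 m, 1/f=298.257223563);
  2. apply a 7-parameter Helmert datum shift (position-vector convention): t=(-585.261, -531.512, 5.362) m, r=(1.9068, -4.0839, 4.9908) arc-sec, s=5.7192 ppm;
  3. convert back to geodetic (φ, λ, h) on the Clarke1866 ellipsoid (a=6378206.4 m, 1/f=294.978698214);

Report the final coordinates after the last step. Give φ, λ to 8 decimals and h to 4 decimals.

φ=64.45341357°, λ=-35.60093224°, h=2780.2147 m

start: φ=64.449771°, λ=-35.584005°, h=2686.497 m
→ ECEF (a=6378137.000, f=1/298.257223563): X=2244272.1944, Y=-1605793.6192, Z=5733941.8975
→ Helmert 7p (PV): X=2243625.0943, Y=-1606333.0195, Z=5734009.6436
→ geod (Bowring, a=6378206.400): φ=64.45341357°, λ=-35.60093224°, h=2780.2147 m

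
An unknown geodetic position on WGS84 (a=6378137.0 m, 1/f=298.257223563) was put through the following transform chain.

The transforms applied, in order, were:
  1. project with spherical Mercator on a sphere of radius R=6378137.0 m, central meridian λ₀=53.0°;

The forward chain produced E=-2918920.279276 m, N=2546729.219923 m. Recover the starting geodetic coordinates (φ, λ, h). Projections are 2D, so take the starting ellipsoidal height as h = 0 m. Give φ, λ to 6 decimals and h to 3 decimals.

start: E=-2918920.2793, N=2546729.2199 m
→ merc⁻¹: φ=22.29291100°, λ=26.77889300°

φ=22.292911°, λ=26.778893°, h=0.000 m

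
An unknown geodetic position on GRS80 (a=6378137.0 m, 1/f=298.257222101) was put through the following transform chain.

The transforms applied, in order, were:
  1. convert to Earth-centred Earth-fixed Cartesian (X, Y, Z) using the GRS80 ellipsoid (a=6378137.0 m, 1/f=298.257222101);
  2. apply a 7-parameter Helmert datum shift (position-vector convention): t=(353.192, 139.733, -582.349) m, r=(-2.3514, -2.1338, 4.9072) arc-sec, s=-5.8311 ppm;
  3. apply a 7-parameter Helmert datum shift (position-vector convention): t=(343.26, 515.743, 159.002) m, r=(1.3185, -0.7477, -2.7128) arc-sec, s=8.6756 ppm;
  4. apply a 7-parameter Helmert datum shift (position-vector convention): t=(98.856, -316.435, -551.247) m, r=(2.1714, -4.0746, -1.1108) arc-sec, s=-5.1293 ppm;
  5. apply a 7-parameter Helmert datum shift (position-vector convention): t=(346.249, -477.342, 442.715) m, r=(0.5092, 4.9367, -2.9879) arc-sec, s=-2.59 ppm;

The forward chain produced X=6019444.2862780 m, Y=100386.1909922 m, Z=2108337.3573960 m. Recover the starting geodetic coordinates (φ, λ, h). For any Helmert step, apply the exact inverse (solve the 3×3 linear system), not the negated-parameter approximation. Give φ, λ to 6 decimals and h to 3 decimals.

φ=19.428239°, λ=0.957616°, h=2126.335 m

start: X=6019444.2863, Y=100386.1910, Z=2108337.3574 m
→ Helmert⁻¹: X=6019061.7109, Y=100956.1889, Z=2108043.9116
→ Helmert⁻¹: X=6019034.8339, Y=101327.7543, Z=2108486.0063
→ Helmert⁻¹: X=6018645.6739, Y=100903.7708, Z=2108286.2511
→ Helmert⁻¹: X=6018351.7843, Y=100597.4038, Z=2108819.7844
→ geod (Bowring, a=6378137.000): φ=19.42823900°, λ=0.95761600°, h=2126.3350 m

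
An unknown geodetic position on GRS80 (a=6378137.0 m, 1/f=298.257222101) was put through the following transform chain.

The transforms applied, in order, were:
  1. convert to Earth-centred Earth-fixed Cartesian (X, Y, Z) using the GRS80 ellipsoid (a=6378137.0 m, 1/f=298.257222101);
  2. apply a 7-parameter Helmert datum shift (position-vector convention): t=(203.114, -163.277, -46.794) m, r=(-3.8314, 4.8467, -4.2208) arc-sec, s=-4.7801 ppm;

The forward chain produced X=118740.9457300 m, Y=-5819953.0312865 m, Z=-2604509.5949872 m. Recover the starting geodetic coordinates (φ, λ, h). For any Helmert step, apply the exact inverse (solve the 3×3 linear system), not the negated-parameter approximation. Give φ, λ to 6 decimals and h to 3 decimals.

start: X=118740.9457, Y=-5819953.0313, Z=-2604509.5950 m
→ Helmert⁻¹: X=118718.6894, Y=-5819766.7638, Z=-2604580.5641
→ geod (Bowring, a=6378137.000): φ=-24.24973700°, λ=-88.83137300°, h=2562.0540 m

φ=-24.249737°, λ=-88.831373°, h=2562.054 m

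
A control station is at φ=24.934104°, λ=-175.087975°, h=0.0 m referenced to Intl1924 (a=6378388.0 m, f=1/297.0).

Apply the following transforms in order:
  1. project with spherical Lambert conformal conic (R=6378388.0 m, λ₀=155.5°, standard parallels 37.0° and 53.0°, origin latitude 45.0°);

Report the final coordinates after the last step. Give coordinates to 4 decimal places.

E=3046001.7244 m, N=-1695469.7876 m

start: φ=24.934104°, λ=-175.087975°, h=0.000 m
→ lcc (R=6378388.0, λ₀=155.5°): E=3046001.7244, N=-1695469.7876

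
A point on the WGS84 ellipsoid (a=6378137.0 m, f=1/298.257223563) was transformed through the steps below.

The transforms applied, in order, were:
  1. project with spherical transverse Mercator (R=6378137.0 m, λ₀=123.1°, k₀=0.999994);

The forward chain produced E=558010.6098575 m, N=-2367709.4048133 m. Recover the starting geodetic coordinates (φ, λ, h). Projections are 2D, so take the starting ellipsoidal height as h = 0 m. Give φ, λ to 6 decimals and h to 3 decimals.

start: E=558010.6099, N=-2367709.4048 m
→ tm⁻¹: φ=-21.18456000°, λ=128.47021500°

φ=-21.184560°, λ=128.470215°, h=0.000 m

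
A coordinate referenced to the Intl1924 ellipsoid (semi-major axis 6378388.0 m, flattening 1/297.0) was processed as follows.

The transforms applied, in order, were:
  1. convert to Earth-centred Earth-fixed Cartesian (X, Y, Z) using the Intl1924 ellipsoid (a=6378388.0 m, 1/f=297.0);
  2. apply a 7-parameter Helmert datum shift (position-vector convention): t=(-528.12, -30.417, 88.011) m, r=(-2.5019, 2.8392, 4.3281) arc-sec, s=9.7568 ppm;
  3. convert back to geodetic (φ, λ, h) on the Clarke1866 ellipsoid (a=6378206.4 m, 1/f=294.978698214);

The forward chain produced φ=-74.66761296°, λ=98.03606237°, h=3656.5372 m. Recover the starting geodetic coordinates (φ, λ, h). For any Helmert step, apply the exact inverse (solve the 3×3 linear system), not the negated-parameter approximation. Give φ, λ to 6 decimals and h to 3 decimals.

φ=-74.666953°, λ=98.013836°, h=3349.829 m

start: φ=-74.667613°, λ=98.036062°, h=3656.537 m
→ ECEF (a=6378206.400, f=1/294.978698214): X=-236649.3358, Y=1676191.8033, Z=-6132407.4078
→ Helmert⁻¹: X=-235999.3265, Y=1676285.2014, Z=-6132418.5017
→ geod (Bowring, a=6378388.000): φ=-74.66695300°, λ=98.01383600°, h=3349.8290 m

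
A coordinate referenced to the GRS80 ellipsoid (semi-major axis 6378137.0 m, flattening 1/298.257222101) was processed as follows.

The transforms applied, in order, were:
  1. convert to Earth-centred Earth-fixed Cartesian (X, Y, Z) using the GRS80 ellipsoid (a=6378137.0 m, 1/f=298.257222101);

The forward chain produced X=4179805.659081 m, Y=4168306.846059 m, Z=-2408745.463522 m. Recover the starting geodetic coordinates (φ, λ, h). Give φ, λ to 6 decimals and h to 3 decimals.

φ=-22.333028°, λ=44.921080°, h=476.643 m

start: X=4179805.6591, Y=4168306.8461, Z=-2408745.4635 m
→ geod (Bowring, a=6378137.000): φ=-22.33302800°, λ=44.92108000°, h=476.6430 m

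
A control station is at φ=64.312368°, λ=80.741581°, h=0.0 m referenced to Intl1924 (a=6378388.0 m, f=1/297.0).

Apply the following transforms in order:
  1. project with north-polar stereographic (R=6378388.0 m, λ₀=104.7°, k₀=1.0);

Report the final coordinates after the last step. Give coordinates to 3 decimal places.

start: φ=64.312368°, λ=80.741581°, h=0.000 m
→ stereo (R=6378388.0, λ₀=104.7°): E=-1181076.8149, N=-2657931.5412

E=-1181076.815 m, N=-2657931.541 m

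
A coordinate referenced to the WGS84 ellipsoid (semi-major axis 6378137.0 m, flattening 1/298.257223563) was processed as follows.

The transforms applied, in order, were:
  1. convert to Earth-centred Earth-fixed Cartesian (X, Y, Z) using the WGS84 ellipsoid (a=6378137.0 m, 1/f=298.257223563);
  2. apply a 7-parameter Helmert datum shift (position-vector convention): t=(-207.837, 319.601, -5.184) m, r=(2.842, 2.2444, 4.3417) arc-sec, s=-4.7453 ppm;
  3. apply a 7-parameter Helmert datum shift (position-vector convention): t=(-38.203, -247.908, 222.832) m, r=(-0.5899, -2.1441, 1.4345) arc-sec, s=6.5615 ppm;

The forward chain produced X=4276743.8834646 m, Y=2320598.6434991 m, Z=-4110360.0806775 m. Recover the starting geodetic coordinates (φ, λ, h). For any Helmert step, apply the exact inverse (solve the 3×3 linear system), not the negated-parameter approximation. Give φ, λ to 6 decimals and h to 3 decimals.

φ=-40.379978°, λ=28.480441°, h=582.046 m

start: X=4276743.8835, Y=2320598.6435, Z=-4110360.0807 m
→ Helmert⁻¹: X=4276727.4358, Y=2320813.3362, Z=-4110593.7600
→ Helmert⁻¹: X=4277049.1379, Y=2320358.0810, Z=-4110593.5137
→ geod (Bowring, a=6378137.000): φ=-40.37997800°, λ=28.48044100°, h=582.0460 m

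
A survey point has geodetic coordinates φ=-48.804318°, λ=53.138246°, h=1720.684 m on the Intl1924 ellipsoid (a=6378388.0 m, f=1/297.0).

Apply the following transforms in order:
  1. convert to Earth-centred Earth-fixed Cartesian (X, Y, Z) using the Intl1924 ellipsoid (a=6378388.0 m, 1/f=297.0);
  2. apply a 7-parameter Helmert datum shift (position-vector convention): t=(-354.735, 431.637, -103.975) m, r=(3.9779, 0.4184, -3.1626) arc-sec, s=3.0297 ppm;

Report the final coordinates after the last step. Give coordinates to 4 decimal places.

X=2525316.2111 m, Y=3368987.7155 m, Z=-4777697.6720 m

start: φ=-48.804318°, λ=53.138246°, h=1720.684 m
→ ECEF (a=6378388.000, f=1/297.0): X=2525621.3372, Y=3368492.4587, Z=-4777639.0620
→ Helmert 7p (PV): X=2525316.2111, Y=3368987.7155, Z=-4777697.6720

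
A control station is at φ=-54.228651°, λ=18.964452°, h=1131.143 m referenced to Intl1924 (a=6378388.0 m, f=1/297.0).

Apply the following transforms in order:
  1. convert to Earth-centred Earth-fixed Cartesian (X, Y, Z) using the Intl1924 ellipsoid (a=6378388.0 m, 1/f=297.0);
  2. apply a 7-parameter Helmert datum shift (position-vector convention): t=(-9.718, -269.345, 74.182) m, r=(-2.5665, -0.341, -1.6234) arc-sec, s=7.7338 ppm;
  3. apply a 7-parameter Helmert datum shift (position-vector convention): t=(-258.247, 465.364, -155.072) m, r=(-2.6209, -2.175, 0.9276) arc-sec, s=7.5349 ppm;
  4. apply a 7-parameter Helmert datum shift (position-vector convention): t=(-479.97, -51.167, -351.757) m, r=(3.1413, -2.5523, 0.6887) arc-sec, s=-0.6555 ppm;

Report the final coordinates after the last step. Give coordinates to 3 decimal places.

X=3534002.258 m, Y=1214709.636 m, Z=-5153117.215 m

start: φ=-54.228651°, λ=18.964452°, h=1131.143 m
→ ECEF (a=6378388.000, f=1/297.0): X=3534571.8855, Y=1214598.2719, Z=-5152684.0778
→ Helmert 7p (PV): X=3534607.5813, Y=1214246.3874, Z=-5152659.0152
→ Helmert 7p (PV): X=3534424.8402, Y=1214671.3237, Z=-5152831.0693
→ Helmert 7p (PV): X=3534002.2583, Y=1214709.6364, Z=-5153117.2152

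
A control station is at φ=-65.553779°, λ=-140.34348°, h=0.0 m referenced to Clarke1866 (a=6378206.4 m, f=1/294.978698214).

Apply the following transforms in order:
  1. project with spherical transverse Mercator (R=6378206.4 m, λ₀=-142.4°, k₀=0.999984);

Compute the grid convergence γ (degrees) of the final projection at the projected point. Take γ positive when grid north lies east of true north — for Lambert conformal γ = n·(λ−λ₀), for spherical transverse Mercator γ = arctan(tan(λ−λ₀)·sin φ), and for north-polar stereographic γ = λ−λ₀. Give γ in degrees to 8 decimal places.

-1.87229088

start: φ=-65.553779°, λ=-140.343480°, h=0.000 m
→ into tm (λ₀=-142.4°): φ=-65.55377900°, λ−λ₀=2.05652000°
convergence γ = -1.87229088°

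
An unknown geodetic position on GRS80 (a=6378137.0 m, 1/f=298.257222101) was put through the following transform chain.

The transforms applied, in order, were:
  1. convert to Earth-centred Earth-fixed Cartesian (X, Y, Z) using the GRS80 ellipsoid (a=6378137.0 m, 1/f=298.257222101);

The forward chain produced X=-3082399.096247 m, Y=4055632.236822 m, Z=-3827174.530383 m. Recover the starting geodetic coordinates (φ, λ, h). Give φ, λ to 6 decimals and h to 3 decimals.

start: X=-3082399.0962, Y=4055632.2368, Z=-3827174.5304 m
→ geod (Bowring, a=6378137.000): φ=-37.10260400°, λ=127.23589600°, h=1149.7320 m

φ=-37.102604°, λ=127.235896°, h=1149.732 m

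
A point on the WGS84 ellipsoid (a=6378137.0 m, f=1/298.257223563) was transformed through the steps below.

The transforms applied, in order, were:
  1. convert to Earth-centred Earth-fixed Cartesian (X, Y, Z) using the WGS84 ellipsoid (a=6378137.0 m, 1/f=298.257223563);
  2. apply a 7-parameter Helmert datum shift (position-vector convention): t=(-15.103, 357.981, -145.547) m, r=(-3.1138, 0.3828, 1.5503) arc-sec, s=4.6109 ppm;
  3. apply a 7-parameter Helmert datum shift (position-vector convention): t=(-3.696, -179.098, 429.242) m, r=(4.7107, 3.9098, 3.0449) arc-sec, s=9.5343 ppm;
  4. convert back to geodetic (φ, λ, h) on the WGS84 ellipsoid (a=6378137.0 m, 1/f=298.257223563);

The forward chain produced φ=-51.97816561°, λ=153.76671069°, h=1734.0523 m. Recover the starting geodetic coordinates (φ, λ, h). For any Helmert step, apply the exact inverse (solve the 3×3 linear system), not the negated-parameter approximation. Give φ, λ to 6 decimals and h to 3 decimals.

start: φ=-51.978166°, λ=153.766711°, h=1734.052 m
→ ECEF (a=6378137.000, f=1/298.257223563): X=-3532341.3175, Y=1740677.3731, Z=-5002673.3068
→ Helmert⁻¹: X=-3532183.4098, Y=1740777.7530, Z=-5003161.5577
→ Helmert⁻¹: X=-3532129.6537, Y=1740513.8204, Z=-5002973.2225
→ geod (Bowring, a=6378137.000): φ=-51.98168100°, λ=153.76748400°, h=1808.8520 m

φ=-51.981681°, λ=153.767484°, h=1808.852 m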